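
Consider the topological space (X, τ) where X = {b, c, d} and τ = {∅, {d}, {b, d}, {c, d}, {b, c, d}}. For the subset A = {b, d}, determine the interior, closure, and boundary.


int(A) = {b, d}, cl(A) = {b, c, d}, ∂A = {c}.

Closed sets in (X, τ) are complements of opens:
  closed(X, τ) = {∅, {b}, {c}, {b, c}, {b, c, d}}.
int(A) = ⋃ {U ∈ τ : U ⊆ A}. Opens contained in A: ∅, {d}, {b, d}.
Taking the union of these: int(A) = {b, d}.
cl(A) = ⋂ {C closed : A ⊆ C}. Closed sets containing A: {b, c, d}.
Intersecting these: cl(A) = {b, c, d}.
∂A = cl(A) ∖ int(A) = {b, c, d} ∖ {b, d} = {c}.


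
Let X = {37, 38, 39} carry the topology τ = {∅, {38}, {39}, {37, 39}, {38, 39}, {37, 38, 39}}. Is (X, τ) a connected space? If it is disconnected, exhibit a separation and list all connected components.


(X, τ) is disconnected; components = [{38}, {37, 39}].

Find clopen sets (U ∈ τ with X ∖ U ∈ τ):
  U = ∅, X ∖ U = {37, 38, 39} — both open, so U is clopen.
  U = {38}, X ∖ U = {37, 39} — both open, so U is clopen.
  U = {37, 39}, X ∖ U = {38} — both open, so U is clopen.
  U = {37, 38, 39}, X ∖ U = ∅ — both open, so U is clopen.
Nontrivial clopen(s) exist: e.g. {37, 39}. So (X, τ) is disconnected.
Compute connected components by grouping points that agree on all clopens:
  component: {38}
  component: {37, 39}


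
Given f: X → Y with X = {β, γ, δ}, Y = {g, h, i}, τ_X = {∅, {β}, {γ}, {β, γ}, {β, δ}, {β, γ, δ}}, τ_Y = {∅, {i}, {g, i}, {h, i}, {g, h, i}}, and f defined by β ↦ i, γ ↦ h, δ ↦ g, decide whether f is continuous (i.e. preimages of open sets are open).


f IS continuous.

Compute f^{-1}(U) for each U ∈ τ_Y:
  U = ∅: f^{-1}(U) = ∅ ∈ τ_X ✓.
  U = {i}: f^{-1}(U) = {β} ∈ τ_X ✓.
  U = {g, i}: f^{-1}(U) = {β, δ} ∈ τ_X ✓.
  U = {h, i}: f^{-1}(U) = {β, γ} ∈ τ_X ✓.
  U = {g, h, i}: f^{-1}(U) = {β, γ, δ} ∈ τ_X ✓.
Every preimage lies in τ_X, so f IS continuous.


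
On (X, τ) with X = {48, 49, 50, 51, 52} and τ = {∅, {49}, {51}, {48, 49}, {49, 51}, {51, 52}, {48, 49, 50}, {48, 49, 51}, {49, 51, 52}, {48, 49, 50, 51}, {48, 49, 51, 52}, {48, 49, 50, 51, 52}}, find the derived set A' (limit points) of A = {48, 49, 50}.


A' = {48, 50}

For each x ∈ X, list the open sets U ∈ τ with x ∈ U, then check whether U ∩ (A ∖ {x}) ≠ ∅ for every such U.
  x = 48: opens ∋ x are {48, 49}, {48, 49, 50}, {48, 49, 51}, {48, 49, 50, 51}, {48, 49, 51, 52}, {48, 49, 50, 51, 52}; each meets A ∖ {48}, so x IS a limit point.
  x = 49: open {49} ∋ x has {49} ∩ (A ∖ {49}) = ∅, so x is NOT a limit point.
  x = 50: opens ∋ x are {48, 49, 50}, {48, 49, 50, 51}, {48, 49, 50, 51, 52}; each meets A ∖ {50}, so x IS a limit point.
  x = 51: open {51} ∋ x has {51} ∩ (A ∖ {51}) = ∅, so x is NOT a limit point.
  x = 52: open {51, 52} ∋ x has {51, 52} ∩ (A ∖ {52}) = ∅, so x is NOT a limit point.
Collecting: A' = {48, 50}.


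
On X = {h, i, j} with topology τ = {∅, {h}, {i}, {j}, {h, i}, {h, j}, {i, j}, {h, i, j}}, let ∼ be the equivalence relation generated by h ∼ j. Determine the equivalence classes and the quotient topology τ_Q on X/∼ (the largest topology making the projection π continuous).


X/∼ = {[h=j], [i]}; |τ_Q| = 4.

Equivalence classes: [h=j], [i].
Quotient map π: X → X/∼ sends h ↦ [h=j], i ↦ [i], j ↦ [h=j].
For each subset V ⊆ X/∼, compute π^{-1}(V) ⊆ X and check whether π^{-1}(V) ∈ τ. V is open in τ_Q iff π^{-1}(V) ∈ τ.
  V = {}: π^{-1}(V) = ∅ ∈ τ ✓.
  V = {[h=j]}: π^{-1}(V) = {h, j} ∈ τ ✓.
  V = {[i]}: π^{-1}(V) = {i} ∈ τ ✓.
  V = {[h=j], [i]}: π^{-1}(V) = {h, i, j} ∈ τ ✓.
Open sets in the quotient: τ_Q = {{}, {[h=j]}, {[i]}, {[h=j], [i]}} (4 elements).


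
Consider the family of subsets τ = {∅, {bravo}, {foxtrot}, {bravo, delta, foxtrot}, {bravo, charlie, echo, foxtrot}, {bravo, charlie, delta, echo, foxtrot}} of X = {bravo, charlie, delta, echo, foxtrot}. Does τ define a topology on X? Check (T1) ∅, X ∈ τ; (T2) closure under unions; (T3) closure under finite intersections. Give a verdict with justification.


τ is NOT a topology on X.

Axiom (T1): ∅ ∈ τ? Yes; X ∈ τ? Yes.
Axiom (T2/T3): check pairwise unions and intersections of members of τ.
Counterexample for (T2): {bravo} ∪ {foxtrot} = {bravo, foxtrot} ∉ τ. Therefore τ is NOT a topology.


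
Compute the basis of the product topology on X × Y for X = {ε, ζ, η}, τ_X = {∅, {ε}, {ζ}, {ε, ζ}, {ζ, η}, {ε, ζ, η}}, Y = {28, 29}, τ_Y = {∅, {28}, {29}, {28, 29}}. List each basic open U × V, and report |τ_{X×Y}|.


Basis B = {∅ × ∅, {ε} × {28}, {ε} × {29}, {ζ} × {28}, {ζ} × {29}, {ε} × {28, 29}, {ε, ζ} × {28}, {ε, ζ} × {29}, {ζ} × {28, 29}, {ζ, η} × {28}, {ζ, η} × {29}, {ε, ζ, η} × {28}, {ε, ζ, η} × {29}, {ε, ζ} × {28, 29}, {ζ, η} × {28, 29}, {ε, ζ, η} × {28, 29}}; |τ_{X×Y}| = 36.

Enumerate products U × V with U ∈ τ_X, V ∈ τ_Y (deduplicated):
  ∅ × ∅ = {} (∅)
  {ε} × {28} = {(ε,28)}
  {ε} × {29} = {(ε,29)}
  {ζ} × {28} = {(ζ,28)}
  {ζ} × {29} = {(ζ,29)}
  {ε} × {28, 29} = {(ε,28), (ε,29)}
  {ε, ζ} × {28} = {(ε,28), (ζ,28)}
  {ε, ζ} × {29} = {(ε,29), (ζ,29)}
  {ζ} × {28, 29} = {(ζ,28), (ζ,29)}
  {ζ, η} × {28} = {(ζ,28), (η,28)}
  {ζ, η} × {29} = {(ζ,29), (η,29)}
  {ε, ζ, η} × {28} = {(ε,28), (ζ,28), (η,28)}
  {ε, ζ, η} × {29} = {(ε,29), (ζ,29), (η,29)}
  {ε, ζ} × {28, 29} = {(ε,28), (ε,29), (ζ,28), (ζ,29)}
  {ζ, η} × {28, 29} = {(ζ,28), (ζ,29), (η,28), (η,29)}
  {ε, ζ, η} × {28, 29} = {(ε,28), (ε,29), (ζ,28), (ζ,29), (η,28), (η,29)}
These 16 distinct sets form the basis B.
Close under arbitrary unions to get τ_{X×Y}; counting gives |τ_{X×Y}| = 36.


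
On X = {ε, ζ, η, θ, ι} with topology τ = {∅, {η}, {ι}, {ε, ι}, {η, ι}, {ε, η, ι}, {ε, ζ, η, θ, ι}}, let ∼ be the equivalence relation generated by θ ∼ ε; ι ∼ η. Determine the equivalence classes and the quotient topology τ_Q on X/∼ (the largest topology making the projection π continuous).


X/∼ = {[ε=θ], [ζ], [η=ι]}; |τ_Q| = 3.

Equivalence classes: [ε=θ], [ζ], [η=ι].
Quotient map π: X → X/∼ sends ε ↦ [ε=θ], ζ ↦ [ζ], η ↦ [η=ι], θ ↦ [ε=θ], ι ↦ [η=ι].
For each subset V ⊆ X/∼, compute π^{-1}(V) ⊆ X and check whether π^{-1}(V) ∈ τ. V is open in τ_Q iff π^{-1}(V) ∈ τ.
  V = {}: π^{-1}(V) = ∅ ∈ τ ✓.
  V = {[ε=θ]}: π^{-1}(V) = {ε, θ} ∉ τ ✗.
  V = {[ζ]}: π^{-1}(V) = {ζ} ∉ τ ✗.
  V = {[ε=θ], [ζ]}: π^{-1}(V) = {ε, ζ, θ} ∉ τ ✗.
  V = {[η=ι]}: π^{-1}(V) = {η, ι} ∈ τ ✓.
  V = {[ε=θ], [η=ι]}: π^{-1}(V) = {ε, η, θ, ι} ∉ τ ✗.
  V = {[ζ], [η=ι]}: π^{-1}(V) = {ζ, η, ι} ∉ τ ✗.
  V = {[ε=θ], [ζ], [η=ι]}: π^{-1}(V) = {ε, ζ, η, θ, ι} ∈ τ ✓.
Open sets in the quotient: τ_Q = {{}, {[η=ι]}, {[ε=θ], [ζ], [η=ι]}} (3 elements).


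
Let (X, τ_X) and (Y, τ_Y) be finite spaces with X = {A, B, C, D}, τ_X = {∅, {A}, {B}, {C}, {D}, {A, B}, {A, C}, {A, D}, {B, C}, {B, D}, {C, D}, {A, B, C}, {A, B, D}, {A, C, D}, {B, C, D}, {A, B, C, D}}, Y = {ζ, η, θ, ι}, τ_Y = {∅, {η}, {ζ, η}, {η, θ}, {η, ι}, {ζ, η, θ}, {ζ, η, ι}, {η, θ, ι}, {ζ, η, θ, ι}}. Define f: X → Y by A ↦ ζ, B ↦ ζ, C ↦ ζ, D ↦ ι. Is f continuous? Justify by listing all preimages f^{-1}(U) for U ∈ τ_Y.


f IS continuous.

Compute f^{-1}(U) for each U ∈ τ_Y:
  U = ∅: f^{-1}(U) = ∅ ∈ τ_X ✓.
  U = {η}: f^{-1}(U) = ∅ ∈ τ_X ✓.
  U = {ζ, η}: f^{-1}(U) = {A, B, C} ∈ τ_X ✓.
  U = {η, θ}: f^{-1}(U) = ∅ ∈ τ_X ✓.
  U = {η, ι}: f^{-1}(U) = {D} ∈ τ_X ✓.
  U = {ζ, η, θ}: f^{-1}(U) = {A, B, C} ∈ τ_X ✓.
  U = {ζ, η, ι}: f^{-1}(U) = {A, B, C, D} ∈ τ_X ✓.
  U = {η, θ, ι}: f^{-1}(U) = {D} ∈ τ_X ✓.
  U = {ζ, η, θ, ι}: f^{-1}(U) = {A, B, C, D} ∈ τ_X ✓.
Every preimage lies in τ_X, so f IS continuous.


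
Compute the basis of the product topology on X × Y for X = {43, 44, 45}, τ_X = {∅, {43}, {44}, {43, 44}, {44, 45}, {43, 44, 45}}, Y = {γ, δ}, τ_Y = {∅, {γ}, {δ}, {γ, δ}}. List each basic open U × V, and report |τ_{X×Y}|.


Basis B = {∅ × ∅, {43} × {γ}, {43} × {δ}, {44} × {γ}, {44} × {δ}, {43} × {γ, δ}, {43, 44} × {γ}, {43, 44} × {δ}, {44} × {γ, δ}, {44, 45} × {γ}, {44, 45} × {δ}, {43, 44, 45} × {γ}, {43, 44, 45} × {δ}, {43, 44} × {γ, δ}, {44, 45} × {γ, δ}, {43, 44, 45} × {γ, δ}}; |τ_{X×Y}| = 36.

Enumerate products U × V with U ∈ τ_X, V ∈ τ_Y (deduplicated):
  ∅ × ∅ = {} (∅)
  {43} × {γ} = {(43,γ)}
  {43} × {δ} = {(43,δ)}
  {44} × {γ} = {(44,γ)}
  {44} × {δ} = {(44,δ)}
  {43} × {γ, δ} = {(43,γ), (43,δ)}
  {43, 44} × {γ} = {(43,γ), (44,γ)}
  {43, 44} × {δ} = {(43,δ), (44,δ)}
  {44} × {γ, δ} = {(44,γ), (44,δ)}
  {44, 45} × {γ} = {(44,γ), (45,γ)}
  {44, 45} × {δ} = {(44,δ), (45,δ)}
  {43, 44, 45} × {γ} = {(43,γ), (44,γ), (45,γ)}
  {43, 44, 45} × {δ} = {(43,δ), (44,δ), (45,δ)}
  {43, 44} × {γ, δ} = {(43,γ), (43,δ), (44,γ), (44,δ)}
  {44, 45} × {γ, δ} = {(44,γ), (44,δ), (45,γ), (45,δ)}
  {43, 44, 45} × {γ, δ} = {(43,γ), (43,δ), (44,γ), (44,δ), (45,γ), (45,δ)}
These 16 distinct sets form the basis B.
Close under arbitrary unions to get τ_{X×Y}; counting gives |τ_{X×Y}| = 36.


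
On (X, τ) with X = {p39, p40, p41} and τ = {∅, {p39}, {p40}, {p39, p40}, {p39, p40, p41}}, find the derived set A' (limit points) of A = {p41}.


A' = ∅

For each x ∈ X, list the open sets U ∈ τ with x ∈ U, then check whether U ∩ (A ∖ {x}) ≠ ∅ for every such U.
  x = p39: open {p39} ∋ x has {p39} ∩ (A ∖ {p39}) = ∅, so x is NOT a limit point.
  x = p40: open {p40} ∋ x has {p40} ∩ (A ∖ {p40}) = ∅, so x is NOT a limit point.
  x = p41: open {p39, p40, p41} ∋ x has {p39, p40, p41} ∩ (A ∖ {p41}) = ∅, so x is NOT a limit point.
Collecting: A' = ∅.


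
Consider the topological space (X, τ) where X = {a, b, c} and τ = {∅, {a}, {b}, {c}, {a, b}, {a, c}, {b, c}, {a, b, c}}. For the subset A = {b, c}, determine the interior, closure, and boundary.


int(A) = {b, c}, cl(A) = {b, c}, ∂A = ∅.

Closed sets in (X, τ) are complements of opens:
  closed(X, τ) = {∅, {a}, {b}, {c}, {a, b}, {a, c}, {b, c}, {a, b, c}}.
int(A) = ⋃ {U ∈ τ : U ⊆ A}. Opens contained in A: ∅, {b}, {c}, {b, c}.
Taking the union of these: int(A) = {b, c}.
cl(A) = ⋂ {C closed : A ⊆ C}. Closed sets containing A: {b, c}, {a, b, c}.
Intersecting these: cl(A) = {b, c}.
∂A = cl(A) ∖ int(A) = {b, c} ∖ {b, c} = ∅.


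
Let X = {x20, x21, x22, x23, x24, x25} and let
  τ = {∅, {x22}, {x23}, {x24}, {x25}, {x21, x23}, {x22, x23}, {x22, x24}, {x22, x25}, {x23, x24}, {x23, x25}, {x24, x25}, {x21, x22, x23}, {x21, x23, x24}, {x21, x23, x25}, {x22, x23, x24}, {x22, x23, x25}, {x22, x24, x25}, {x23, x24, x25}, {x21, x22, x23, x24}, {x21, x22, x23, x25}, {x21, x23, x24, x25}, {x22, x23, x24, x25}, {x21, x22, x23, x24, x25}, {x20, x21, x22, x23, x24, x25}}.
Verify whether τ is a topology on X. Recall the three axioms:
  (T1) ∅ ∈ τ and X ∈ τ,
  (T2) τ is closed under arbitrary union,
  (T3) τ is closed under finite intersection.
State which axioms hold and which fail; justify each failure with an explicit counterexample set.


τ IS a topology on X.

Axiom (T1): ∅ ∈ τ? Yes; X ∈ τ? Yes.
Axiom (T2/T3): check pairwise unions and intersections of members of τ.
All pairwise intersections and unions checked — each lies in τ. Therefore τ satisfies (T1), (T2), (T3): it IS a topology on X.


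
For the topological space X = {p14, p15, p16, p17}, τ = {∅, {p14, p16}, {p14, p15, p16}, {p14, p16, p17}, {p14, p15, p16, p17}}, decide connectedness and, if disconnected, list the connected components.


(X, τ) is connected.

Find clopen sets (U ∈ τ with X ∖ U ∈ τ):
  U = ∅, X ∖ U = {p14, p15, p16, p17} — both open, so U is clopen.
  U = {p14, p15, p16, p17}, X ∖ U = ∅ — both open, so U is clopen.
Only trivial clopens (∅ and X) exist, so (X, τ) is connected.
Compute connected components by grouping points that agree on all clopens:
  component: {p14, p15, p16, p17}


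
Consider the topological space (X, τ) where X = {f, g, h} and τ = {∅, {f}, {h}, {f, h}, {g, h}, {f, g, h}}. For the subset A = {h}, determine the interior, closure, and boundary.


int(A) = {h}, cl(A) = {g, h}, ∂A = {g}.

Closed sets in (X, τ) are complements of opens:
  closed(X, τ) = {∅, {f}, {g}, {f, g}, {g, h}, {f, g, h}}.
int(A) = ⋃ {U ∈ τ : U ⊆ A}. Opens contained in A: ∅, {h}.
Taking the union of these: int(A) = {h}.
cl(A) = ⋂ {C closed : A ⊆ C}. Closed sets containing A: {g, h}, {f, g, h}.
Intersecting these: cl(A) = {g, h}.
∂A = cl(A) ∖ int(A) = {g, h} ∖ {h} = {g}.


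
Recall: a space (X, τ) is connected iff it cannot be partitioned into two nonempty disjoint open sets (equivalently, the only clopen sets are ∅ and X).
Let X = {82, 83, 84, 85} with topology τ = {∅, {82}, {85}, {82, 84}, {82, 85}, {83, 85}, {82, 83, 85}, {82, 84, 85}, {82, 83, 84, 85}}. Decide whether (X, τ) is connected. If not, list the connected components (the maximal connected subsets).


(X, τ) is disconnected; components = [{82, 84}, {83, 85}].

Find clopen sets (U ∈ τ with X ∖ U ∈ τ):
  U = ∅, X ∖ U = {82, 83, 84, 85} — both open, so U is clopen.
  U = {82, 84}, X ∖ U = {83, 85} — both open, so U is clopen.
  U = {83, 85}, X ∖ U = {82, 84} — both open, so U is clopen.
  U = {82, 83, 84, 85}, X ∖ U = ∅ — both open, so U is clopen.
Nontrivial clopen(s) exist: e.g. {82, 84}. So (X, τ) is disconnected.
Compute connected components by grouping points that agree on all clopens:
  component: {82, 84}
  component: {83, 85}


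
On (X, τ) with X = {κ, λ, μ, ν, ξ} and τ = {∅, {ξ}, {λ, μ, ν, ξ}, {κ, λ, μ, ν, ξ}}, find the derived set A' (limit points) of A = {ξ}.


A' = {κ, λ, μ, ν}

For each x ∈ X, list the open sets U ∈ τ with x ∈ U, then check whether U ∩ (A ∖ {x}) ≠ ∅ for every such U.
  x = κ: opens ∋ x are {κ, λ, μ, ν, ξ}; each meets A ∖ {κ}, so x IS a limit point.
  x = λ: opens ∋ x are {λ, μ, ν, ξ}, {κ, λ, μ, ν, ξ}; each meets A ∖ {λ}, so x IS a limit point.
  x = μ: opens ∋ x are {λ, μ, ν, ξ}, {κ, λ, μ, ν, ξ}; each meets A ∖ {μ}, so x IS a limit point.
  x = ν: opens ∋ x are {λ, μ, ν, ξ}, {κ, λ, μ, ν, ξ}; each meets A ∖ {ν}, so x IS a limit point.
  x = ξ: open {ξ} ∋ x has {ξ} ∩ (A ∖ {ξ}) = ∅, so x is NOT a limit point.
Collecting: A' = {κ, λ, μ, ν}.


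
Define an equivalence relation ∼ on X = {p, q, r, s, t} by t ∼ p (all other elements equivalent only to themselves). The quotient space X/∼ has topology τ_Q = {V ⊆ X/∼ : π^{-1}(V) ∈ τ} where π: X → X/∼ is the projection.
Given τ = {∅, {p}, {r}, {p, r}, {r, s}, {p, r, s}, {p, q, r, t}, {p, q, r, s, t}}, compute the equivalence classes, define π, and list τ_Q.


X/∼ = {[p=t], [q], [r], [s]}; |τ_Q| = 5.

Equivalence classes: [p=t], [q], [r], [s].
Quotient map π: X → X/∼ sends p ↦ [p=t], q ↦ [q], r ↦ [r], s ↦ [s], t ↦ [p=t].
For each subset V ⊆ X/∼, compute π^{-1}(V) ⊆ X and check whether π^{-1}(V) ∈ τ. V is open in τ_Q iff π^{-1}(V) ∈ τ.
  V = {}: π^{-1}(V) = ∅ ∈ τ ✓.
  V = {[p=t]}: π^{-1}(V) = {p, t} ∉ τ ✗.
  V = {[q]}: π^{-1}(V) = {q} ∉ τ ✗.
  V = {[p=t], [q]}: π^{-1}(V) = {p, q, t} ∉ τ ✗.
  V = {[r]}: π^{-1}(V) = {r} ∈ τ ✓.
  V = {[p=t], [r]}: π^{-1}(V) = {p, r, t} ∉ τ ✗.
  V = {[q], [r]}: π^{-1}(V) = {q, r} ∉ τ ✗.
  V = {[p=t], [q], [r]}: π^{-1}(V) = {p, q, r, t} ∈ τ ✓.
  V = {[s]}: π^{-1}(V) = {s} ∉ τ ✗.
  V = {[p=t], [s]}: π^{-1}(V) = {p, s, t} ∉ τ ✗.
  V = {[q], [s]}: π^{-1}(V) = {q, s} ∉ τ ✗.
  V = {[p=t], [q], [s]}: π^{-1}(V) = {p, q, s, t} ∉ τ ✗.
  V = {[r], [s]}: π^{-1}(V) = {r, s} ∈ τ ✓.
  V = {[p=t], [r], [s]}: π^{-1}(V) = {p, r, s, t} ∉ τ ✗.
  V = {[q], [r], [s]}: π^{-1}(V) = {q, r, s} ∉ τ ✗.
  V = {[p=t], [q], [r], [s]}: π^{-1}(V) = {p, q, r, s, t} ∈ τ ✓.
Open sets in the quotient: τ_Q = {{}, {[r]}, {[p=t], [q], [r]}, {[r], [s]}, {[p=t], [q], [r], [s]}} (5 elements).


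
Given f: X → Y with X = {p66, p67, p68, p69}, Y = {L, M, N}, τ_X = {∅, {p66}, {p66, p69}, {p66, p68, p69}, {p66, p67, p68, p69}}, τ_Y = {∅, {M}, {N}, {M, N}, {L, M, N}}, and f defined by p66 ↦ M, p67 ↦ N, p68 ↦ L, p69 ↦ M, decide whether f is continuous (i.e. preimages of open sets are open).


f is NOT continuous.

Compute f^{-1}(U) for each U ∈ τ_Y:
  U = ∅: f^{-1}(U) = ∅ ∈ τ_X ✓.
  U = {M}: f^{-1}(U) = {p66, p69} ∈ τ_X ✓.
  U = {N}: f^{-1}(U) = {p67} ∉ τ_X ✗.
  U = {M, N}: f^{-1}(U) = {p66, p67, p69} ∉ τ_X ✗.
  U = {L, M, N}: f^{-1}(U) = {p66, p67, p68, p69} ∈ τ_X ✓.
Found U = {N} with f^{-1}(U) = {p67} not in τ_X. Therefore f is NOT continuous.


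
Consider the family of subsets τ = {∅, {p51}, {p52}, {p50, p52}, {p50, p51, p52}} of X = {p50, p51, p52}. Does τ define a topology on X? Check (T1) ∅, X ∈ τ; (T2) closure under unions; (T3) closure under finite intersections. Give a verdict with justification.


τ is NOT a topology on X.

Axiom (T1): ∅ ∈ τ? Yes; X ∈ τ? Yes.
Axiom (T2/T3): check pairwise unions and intersections of members of τ.
Counterexample for (T2): {p51} ∪ {p52} = {p51, p52} ∉ τ. Therefore τ is NOT a topology.


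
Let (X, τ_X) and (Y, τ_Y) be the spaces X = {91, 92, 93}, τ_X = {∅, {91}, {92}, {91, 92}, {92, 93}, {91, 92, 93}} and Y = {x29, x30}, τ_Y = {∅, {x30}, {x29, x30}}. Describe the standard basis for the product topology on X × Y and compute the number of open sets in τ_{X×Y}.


Basis B = {∅ × ∅, {91} × {x30}, {92} × {x30}, {91} × {x29, x30}, {91, 92} × {x30}, {92} × {x29, x30}, {92, 93} × {x30}, {91, 92, 93} × {x30}, {91, 92} × {x29, x30}, {92, 93} × {x29, x30}, {91, 92, 93} × {x29, x30}}; |τ_{X×Y}| = 18.

Enumerate products U × V with U ∈ τ_X, V ∈ τ_Y (deduplicated):
  ∅ × ∅ = {} (∅)
  {91} × {x30} = {(91,x30)}
  {92} × {x30} = {(92,x30)}
  {91} × {x29, x30} = {(91,x29), (91,x30)}
  {91, 92} × {x30} = {(91,x30), (92,x30)}
  {92} × {x29, x30} = {(92,x29), (92,x30)}
  {92, 93} × {x30} = {(92,x30), (93,x30)}
  {91, 92, 93} × {x30} = {(91,x30), (92,x30), (93,x30)}
  {91, 92} × {x29, x30} = {(91,x29), (91,x30), (92,x29), (92,x30)}
  {92, 93} × {x29, x30} = {(92,x29), (92,x30), (93,x29), (93,x30)}
  {91, 92, 93} × {x29, x30} = {(91,x29), (91,x30), (92,x29), (92,x30), (93,x29), (93,x30)}
These 11 distinct sets form the basis B.
Close under arbitrary unions to get τ_{X×Y}; counting gives |τ_{X×Y}| = 18.


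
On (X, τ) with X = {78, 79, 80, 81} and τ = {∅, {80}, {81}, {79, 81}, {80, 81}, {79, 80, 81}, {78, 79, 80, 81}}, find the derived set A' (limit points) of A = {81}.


A' = {78, 79}

For each x ∈ X, list the open sets U ∈ τ with x ∈ U, then check whether U ∩ (A ∖ {x}) ≠ ∅ for every such U.
  x = 78: opens ∋ x are {78, 79, 80, 81}; each meets A ∖ {78}, so x IS a limit point.
  x = 79: opens ∋ x are {79, 81}, {79, 80, 81}, {78, 79, 80, 81}; each meets A ∖ {79}, so x IS a limit point.
  x = 80: open {80} ∋ x has {80} ∩ (A ∖ {80}) = ∅, so x is NOT a limit point.
  x = 81: open {81} ∋ x has {81} ∩ (A ∖ {81}) = ∅, so x is NOT a limit point.
Collecting: A' = {78, 79}.


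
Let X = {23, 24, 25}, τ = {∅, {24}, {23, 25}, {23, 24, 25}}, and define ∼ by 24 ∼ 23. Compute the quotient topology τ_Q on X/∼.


X/∼ = {[23=24], [25]}; |τ_Q| = 2.

Equivalence classes: [23=24], [25].
Quotient map π: X → X/∼ sends 23 ↦ [23=24], 24 ↦ [23=24], 25 ↦ [25].
For each subset V ⊆ X/∼, compute π^{-1}(V) ⊆ X and check whether π^{-1}(V) ∈ τ. V is open in τ_Q iff π^{-1}(V) ∈ τ.
  V = {}: π^{-1}(V) = ∅ ∈ τ ✓.
  V = {[23=24]}: π^{-1}(V) = {23, 24} ∉ τ ✗.
  V = {[25]}: π^{-1}(V) = {25} ∉ τ ✗.
  V = {[23=24], [25]}: π^{-1}(V) = {23, 24, 25} ∈ τ ✓.
Open sets in the quotient: τ_Q = {{}, {[23=24], [25]}} (2 elements).


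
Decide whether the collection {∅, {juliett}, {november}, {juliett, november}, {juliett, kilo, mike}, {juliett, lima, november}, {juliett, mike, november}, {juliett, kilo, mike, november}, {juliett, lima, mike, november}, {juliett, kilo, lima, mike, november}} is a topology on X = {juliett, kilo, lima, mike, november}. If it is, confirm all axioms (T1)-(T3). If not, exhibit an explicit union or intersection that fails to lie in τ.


τ is NOT a topology on X.

Axiom (T1): ∅ ∈ τ? Yes; X ∈ τ? Yes.
Axiom (T2/T3): check pairwise unions and intersections of members of τ.
Counterexample for (T3): {juliett, kilo, mike} ∩ {juliett, mike, november} = {juliett, mike} ∉ τ. Therefore τ is NOT a topology.


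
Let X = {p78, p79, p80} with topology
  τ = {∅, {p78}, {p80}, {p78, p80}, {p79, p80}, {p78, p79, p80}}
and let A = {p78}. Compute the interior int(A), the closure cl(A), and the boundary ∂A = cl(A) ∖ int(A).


int(A) = {p78}, cl(A) = {p78}, ∂A = ∅.

Closed sets in (X, τ) are complements of opens:
  closed(X, τ) = {∅, {p78}, {p79}, {p78, p79}, {p79, p80}, {p78, p79, p80}}.
int(A) = ⋃ {U ∈ τ : U ⊆ A}. Opens contained in A: ∅, {p78}.
Taking the union of these: int(A) = {p78}.
cl(A) = ⋂ {C closed : A ⊆ C}. Closed sets containing A: {p78}, {p78, p79}, {p78, p79, p80}.
Intersecting these: cl(A) = {p78}.
∂A = cl(A) ∖ int(A) = {p78} ∖ {p78} = ∅.


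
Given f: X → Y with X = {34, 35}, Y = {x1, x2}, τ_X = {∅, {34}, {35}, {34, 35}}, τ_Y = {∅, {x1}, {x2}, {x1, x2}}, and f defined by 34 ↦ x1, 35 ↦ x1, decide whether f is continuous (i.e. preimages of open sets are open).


f IS continuous.

Compute f^{-1}(U) for each U ∈ τ_Y:
  U = ∅: f^{-1}(U) = ∅ ∈ τ_X ✓.
  U = {x1}: f^{-1}(U) = {34, 35} ∈ τ_X ✓.
  U = {x2}: f^{-1}(U) = ∅ ∈ τ_X ✓.
  U = {x1, x2}: f^{-1}(U) = {34, 35} ∈ τ_X ✓.
Every preimage lies in τ_X, so f IS continuous.


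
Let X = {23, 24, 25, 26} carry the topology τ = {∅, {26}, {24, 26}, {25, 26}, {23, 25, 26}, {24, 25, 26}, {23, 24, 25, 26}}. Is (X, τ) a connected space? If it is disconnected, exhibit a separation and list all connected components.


(X, τ) is connected.

Find clopen sets (U ∈ τ with X ∖ U ∈ τ):
  U = ∅, X ∖ U = {23, 24, 25, 26} — both open, so U is clopen.
  U = {23, 24, 25, 26}, X ∖ U = ∅ — both open, so U is clopen.
Only trivial clopens (∅ and X) exist, so (X, τ) is connected.
Compute connected components by grouping points that agree on all clopens:
  component: {23, 24, 25, 26}


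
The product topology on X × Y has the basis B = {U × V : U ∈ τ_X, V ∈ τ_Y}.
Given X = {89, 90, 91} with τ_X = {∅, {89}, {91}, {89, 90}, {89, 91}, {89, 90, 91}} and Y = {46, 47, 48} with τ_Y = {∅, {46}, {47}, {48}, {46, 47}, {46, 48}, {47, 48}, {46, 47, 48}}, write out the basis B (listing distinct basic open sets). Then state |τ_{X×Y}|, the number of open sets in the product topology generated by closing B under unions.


Basis B = {∅ × ∅, {89} × {46}, {89} × {47}, {89} × {48}, {91} × {46}, {91} × {47}, {91} × {48}, {89} × {46, 47}, {89} × {46, 48}, {89, 90} × {46}, {89, 91} × {46}, {89} × {47, 48}, {89, 90} × {47}, {89, 91} × {47}, {89, 90} × {48}, {89, 91} × {48}, {91} × {46, 47}, {91} × {46, 48}, {91} × {47, 48}, {89} × {46, 47, 48}, {89, 90, 91} × {46}, {89, 90, 91} × {47}, {89, 90, 91} × {48}, {91} × {46, 47, 48}, {89, 90} × {46, 47}, {89, 91} × {46, 47}, {89, 90} × {46, 48}, {89, 91} × {46, 48}, {89, 90} × {47, 48}, {89, 91} × {47, 48}, {89, 90} × {46, 47, 48}, {89, 91} × {46, 47, 48}, {89, 90, 91} × {46, 47}, {89, 90, 91} × {46, 48}, {89, 90, 91} × {47, 48}, {89, 90, 91} × {46, 47, 48}}; |τ_{X×Y}| = 216.

Enumerate products U × V with U ∈ τ_X, V ∈ τ_Y (deduplicated):
  ∅ × ∅ = {} (∅)
  {89} × {46} = {(89,46)}
  {89} × {47} = {(89,47)}
  {89} × {48} = {(89,48)}
  {91} × {46} = {(91,46)}
  {91} × {47} = {(91,47)}
  {91} × {48} = {(91,48)}
  {89} × {46, 47} = {(89,46), (89,47)}
  {89} × {46, 48} = {(89,46), (89,48)}
  {89, 90} × {46} = {(89,46), (90,46)}
  {89, 91} × {46} = {(89,46), (91,46)}
  {89} × {47, 48} = {(89,47), (89,48)}
  {89, 90} × {47} = {(89,47), (90,47)}
  {89, 91} × {47} = {(89,47), (91,47)}
  {89, 90} × {48} = {(89,48), (90,48)}
  {89, 91} × {48} = {(89,48), (91,48)}
  {91} × {46, 47} = {(91,46), (91,47)}
  {91} × {46, 48} = {(91,46), (91,48)}
  {91} × {47, 48} = {(91,47), (91,48)}
  {89} × {46, 47, 48} = {(89,46), (89,47), (89,48)}
  {89, 90, 91} × {46} = {(89,46), (90,46), (91,46)}
  {89, 90, 91} × {47} = {(89,47), (90,47), (91,47)}
  {89, 90, 91} × {48} = {(89,48), (90,48), (91,48)}
  {91} × {46, 47, 48} = {(91,46), (91,47), (91,48)}
  {89, 90} × {46, 47} = {(89,46), (89,47), (90,46), (90,47)}
  {89, 91} × {46, 47} = {(89,46), (89,47), (91,46), (91,47)}
  {89, 90} × {46, 48} = {(89,46), (89,48), (90,46), (90,48)}
  {89, 91} × {46, 48} = {(89,46), (89,48), (91,46), (91,48)}
  {89, 90} × {47, 48} = {(89,47), (89,48), (90,47), (90,48)}
  {89, 91} × {47, 48} = {(89,47), (89,48), (91,47), (91,48)}
  {89, 90} × {46, 47, 48} = {(89,46), (89,47), (89,48), (90,46), (90,47), (90,48)}
  {89, 91} × {46, 47, 48} = {(89,46), (89,47), (89,48), (91,46), (91,47), (91,48)}
  {89, 90, 91} × {46, 47} = {(89,46), (89,47), (90,46), (90,47), (91,46), (91,47)}
  {89, 90, 91} × {46, 48} = {(89,46), (89,48), (90,46), (90,48), (91,46), (91,48)}
  {89, 90, 91} × {47, 48} = {(89,47), (89,48), (90,47), (90,48), (91,47), (91,48)}
  {89, 90, 91} × {46, 47, 48} = {(89,46), (89,47), (89,48), (90,46), (90,47), (90,48), (91,46), (91,47), (91,48)}
These 36 distinct sets form the basis B.
Close under arbitrary unions to get τ_{X×Y}; counting gives |τ_{X×Y}| = 216.


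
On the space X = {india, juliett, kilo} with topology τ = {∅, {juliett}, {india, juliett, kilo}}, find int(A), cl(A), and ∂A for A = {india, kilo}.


int(A) = ∅, cl(A) = {india, kilo}, ∂A = {india, kilo}.

Closed sets in (X, τ) are complements of opens:
  closed(X, τ) = {∅, {india, kilo}, {india, juliett, kilo}}.
int(A) = ⋃ {U ∈ τ : U ⊆ A}. Opens contained in A: ∅.
Taking the union of these: int(A) = ∅.
cl(A) = ⋂ {C closed : A ⊆ C}. Closed sets containing A: {india, kilo}, {india, juliett, kilo}.
Intersecting these: cl(A) = {india, kilo}.
∂A = cl(A) ∖ int(A) = {india, kilo} ∖ ∅ = {india, kilo}.


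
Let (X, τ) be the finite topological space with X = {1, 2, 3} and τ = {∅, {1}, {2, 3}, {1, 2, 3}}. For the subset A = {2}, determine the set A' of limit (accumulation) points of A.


A' = {3}

For each x ∈ X, list the open sets U ∈ τ with x ∈ U, then check whether U ∩ (A ∖ {x}) ≠ ∅ for every such U.
  x = 1: open {1} ∋ x has {1} ∩ (A ∖ {1}) = ∅, so x is NOT a limit point.
  x = 2: open {2, 3} ∋ x has {2, 3} ∩ (A ∖ {2}) = ∅, so x is NOT a limit point.
  x = 3: opens ∋ x are {2, 3}, {1, 2, 3}; each meets A ∖ {3}, so x IS a limit point.
Collecting: A' = {3}.


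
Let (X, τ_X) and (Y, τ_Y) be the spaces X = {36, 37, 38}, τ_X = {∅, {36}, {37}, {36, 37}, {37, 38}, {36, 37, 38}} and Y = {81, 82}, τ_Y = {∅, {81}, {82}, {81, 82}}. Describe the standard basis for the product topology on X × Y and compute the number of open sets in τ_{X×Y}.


Basis B = {∅ × ∅, {36} × {81}, {36} × {82}, {37} × {81}, {37} × {82}, {36} × {81, 82}, {36, 37} × {81}, {36, 37} × {82}, {37} × {81, 82}, {37, 38} × {81}, {37, 38} × {82}, {36, 37, 38} × {81}, {36, 37, 38} × {82}, {36, 37} × {81, 82}, {37, 38} × {81, 82}, {36, 37, 38} × {81, 82}}; |τ_{X×Y}| = 36.

Enumerate products U × V with U ∈ τ_X, V ∈ τ_Y (deduplicated):
  ∅ × ∅ = {} (∅)
  {36} × {81} = {(36,81)}
  {36} × {82} = {(36,82)}
  {37} × {81} = {(37,81)}
  {37} × {82} = {(37,82)}
  {36} × {81, 82} = {(36,81), (36,82)}
  {36, 37} × {81} = {(36,81), (37,81)}
  {36, 37} × {82} = {(36,82), (37,82)}
  {37} × {81, 82} = {(37,81), (37,82)}
  {37, 38} × {81} = {(37,81), (38,81)}
  {37, 38} × {82} = {(37,82), (38,82)}
  {36, 37, 38} × {81} = {(36,81), (37,81), (38,81)}
  {36, 37, 38} × {82} = {(36,82), (37,82), (38,82)}
  {36, 37} × {81, 82} = {(36,81), (36,82), (37,81), (37,82)}
  {37, 38} × {81, 82} = {(37,81), (37,82), (38,81), (38,82)}
  {36, 37, 38} × {81, 82} = {(36,81), (36,82), (37,81), (37,82), (38,81), (38,82)}
These 16 distinct sets form the basis B.
Close under arbitrary unions to get τ_{X×Y}; counting gives |τ_{X×Y}| = 36.


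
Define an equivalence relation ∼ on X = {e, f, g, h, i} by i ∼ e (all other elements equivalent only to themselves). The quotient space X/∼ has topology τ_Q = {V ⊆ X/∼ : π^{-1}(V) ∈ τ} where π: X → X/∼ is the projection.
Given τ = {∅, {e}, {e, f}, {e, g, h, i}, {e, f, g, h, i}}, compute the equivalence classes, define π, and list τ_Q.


X/∼ = {[e=i], [f], [g], [h]}; |τ_Q| = 3.

Equivalence classes: [e=i], [f], [g], [h].
Quotient map π: X → X/∼ sends e ↦ [e=i], f ↦ [f], g ↦ [g], h ↦ [h], i ↦ [e=i].
For each subset V ⊆ X/∼, compute π^{-1}(V) ⊆ X and check whether π^{-1}(V) ∈ τ. V is open in τ_Q iff π^{-1}(V) ∈ τ.
  V = {}: π^{-1}(V) = ∅ ∈ τ ✓.
  V = {[e=i]}: π^{-1}(V) = {e, i} ∉ τ ✗.
  V = {[f]}: π^{-1}(V) = {f} ∉ τ ✗.
  V = {[e=i], [f]}: π^{-1}(V) = {e, f, i} ∉ τ ✗.
  V = {[g]}: π^{-1}(V) = {g} ∉ τ ✗.
  V = {[e=i], [g]}: π^{-1}(V) = {e, g, i} ∉ τ ✗.
  V = {[f], [g]}: π^{-1}(V) = {f, g} ∉ τ ✗.
  V = {[e=i], [f], [g]}: π^{-1}(V) = {e, f, g, i} ∉ τ ✗.
  V = {[h]}: π^{-1}(V) = {h} ∉ τ ✗.
  V = {[e=i], [h]}: π^{-1}(V) = {e, h, i} ∉ τ ✗.
  V = {[f], [h]}: π^{-1}(V) = {f, h} ∉ τ ✗.
  V = {[e=i], [f], [h]}: π^{-1}(V) = {e, f, h, i} ∉ τ ✗.
  V = {[g], [h]}: π^{-1}(V) = {g, h} ∉ τ ✗.
  V = {[e=i], [g], [h]}: π^{-1}(V) = {e, g, h, i} ∈ τ ✓.
  V = {[f], [g], [h]}: π^{-1}(V) = {f, g, h} ∉ τ ✗.
  V = {[e=i], [f], [g], [h]}: π^{-1}(V) = {e, f, g, h, i} ∈ τ ✓.
Open sets in the quotient: τ_Q = {{}, {[e=i], [g], [h]}, {[e=i], [f], [g], [h]}} (3 elements).


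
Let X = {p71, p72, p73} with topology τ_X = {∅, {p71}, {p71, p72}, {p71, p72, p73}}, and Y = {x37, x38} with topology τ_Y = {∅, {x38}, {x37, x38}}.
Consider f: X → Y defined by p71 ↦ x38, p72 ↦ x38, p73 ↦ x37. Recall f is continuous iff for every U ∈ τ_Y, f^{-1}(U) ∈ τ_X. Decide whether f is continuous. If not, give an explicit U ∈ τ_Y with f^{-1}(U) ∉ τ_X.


f IS continuous.

Compute f^{-1}(U) for each U ∈ τ_Y:
  U = ∅: f^{-1}(U) = ∅ ∈ τ_X ✓.
  U = {x38}: f^{-1}(U) = {p71, p72} ∈ τ_X ✓.
  U = {x37, x38}: f^{-1}(U) = {p71, p72, p73} ∈ τ_X ✓.
Every preimage lies in τ_X, so f IS continuous.


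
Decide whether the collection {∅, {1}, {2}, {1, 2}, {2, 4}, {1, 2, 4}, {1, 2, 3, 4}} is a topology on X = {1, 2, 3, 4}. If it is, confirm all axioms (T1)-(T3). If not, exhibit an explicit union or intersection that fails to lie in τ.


τ IS a topology on X.

Axiom (T1): ∅ ∈ τ? Yes; X ∈ τ? Yes.
Axiom (T2/T3): check pairwise unions and intersections of members of τ.
All pairwise intersections and unions checked — each lies in τ. Therefore τ satisfies (T1), (T2), (T3): it IS a topology on X.


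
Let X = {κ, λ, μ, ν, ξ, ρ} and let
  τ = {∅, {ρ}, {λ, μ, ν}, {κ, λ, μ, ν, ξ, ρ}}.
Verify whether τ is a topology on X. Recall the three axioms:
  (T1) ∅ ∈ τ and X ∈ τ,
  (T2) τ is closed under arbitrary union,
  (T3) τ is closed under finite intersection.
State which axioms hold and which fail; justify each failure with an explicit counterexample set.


τ is NOT a topology on X.

Axiom (T1): ∅ ∈ τ? Yes; X ∈ τ? Yes.
Axiom (T2/T3): check pairwise unions and intersections of members of τ.
Counterexample for (T2): {ρ} ∪ {λ, μ, ν} = {λ, μ, ν, ρ} ∉ τ. Therefore τ is NOT a topology.


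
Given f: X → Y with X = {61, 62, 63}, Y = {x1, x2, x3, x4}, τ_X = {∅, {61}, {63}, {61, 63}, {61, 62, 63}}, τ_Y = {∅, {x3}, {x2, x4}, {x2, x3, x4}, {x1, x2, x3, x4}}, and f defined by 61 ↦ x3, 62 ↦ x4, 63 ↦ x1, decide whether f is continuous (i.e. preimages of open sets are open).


f is NOT continuous.

Compute f^{-1}(U) for each U ∈ τ_Y:
  U = ∅: f^{-1}(U) = ∅ ∈ τ_X ✓.
  U = {x3}: f^{-1}(U) = {61} ∈ τ_X ✓.
  U = {x2, x4}: f^{-1}(U) = {62} ∉ τ_X ✗.
  U = {x2, x3, x4}: f^{-1}(U) = {61, 62} ∉ τ_X ✗.
  U = {x1, x2, x3, x4}: f^{-1}(U) = {61, 62, 63} ∈ τ_X ✓.
Found U = {x2, x4} with f^{-1}(U) = {62} not in τ_X. Therefore f is NOT continuous.


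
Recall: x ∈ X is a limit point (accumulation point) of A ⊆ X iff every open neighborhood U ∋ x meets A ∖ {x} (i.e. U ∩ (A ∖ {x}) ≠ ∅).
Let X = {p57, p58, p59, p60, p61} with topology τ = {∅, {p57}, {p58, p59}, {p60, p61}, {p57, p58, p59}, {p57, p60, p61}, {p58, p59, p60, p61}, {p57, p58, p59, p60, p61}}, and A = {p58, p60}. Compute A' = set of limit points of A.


A' = {p59, p61}

For each x ∈ X, list the open sets U ∈ τ with x ∈ U, then check whether U ∩ (A ∖ {x}) ≠ ∅ for every such U.
  x = p57: open {p57} ∋ x has {p57} ∩ (A ∖ {p57}) = ∅, so x is NOT a limit point.
  x = p58: open {p58, p59} ∋ x has {p58, p59} ∩ (A ∖ {p58}) = ∅, so x is NOT a limit point.
  x = p59: opens ∋ x are {p58, p59}, {p57, p58, p59}, {p58, p59, p60, p61}, {p57, p58, p59, p60, p61}; each meets A ∖ {p59}, so x IS a limit point.
  x = p60: open {p60, p61} ∋ x has {p60, p61} ∩ (A ∖ {p60}) = ∅, so x is NOT a limit point.
  x = p61: opens ∋ x are {p60, p61}, {p57, p60, p61}, {p58, p59, p60, p61}, {p57, p58, p59, p60, p61}; each meets A ∖ {p61}, so x IS a limit point.
Collecting: A' = {p59, p61}.


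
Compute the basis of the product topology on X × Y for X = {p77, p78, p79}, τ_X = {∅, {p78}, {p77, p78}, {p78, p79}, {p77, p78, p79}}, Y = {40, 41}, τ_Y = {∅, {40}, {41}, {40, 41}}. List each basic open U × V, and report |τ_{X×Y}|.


Basis B = {∅ × ∅, {p78} × {40}, {p78} × {41}, {p77, p78} × {40}, {p77, p78} × {41}, {p78} × {40, 41}, {p78, p79} × {40}, {p78, p79} × {41}, {p77, p78, p79} × {40}, {p77, p78, p79} × {41}, {p77, p78} × {40, 41}, {p78, p79} × {40, 41}, {p77, p78, p79} × {40, 41}}; |τ_{X×Y}| = 25.

Enumerate products U × V with U ∈ τ_X, V ∈ τ_Y (deduplicated):
  ∅ × ∅ = {} (∅)
  {p78} × {40} = {(p78,40)}
  {p78} × {41} = {(p78,41)}
  {p77, p78} × {40} = {(p77,40), (p78,40)}
  {p77, p78} × {41} = {(p77,41), (p78,41)}
  {p78} × {40, 41} = {(p78,40), (p78,41)}
  {p78, p79} × {40} = {(p78,40), (p79,40)}
  {p78, p79} × {41} = {(p78,41), (p79,41)}
  {p77, p78, p79} × {40} = {(p77,40), (p78,40), (p79,40)}
  {p77, p78, p79} × {41} = {(p77,41), (p78,41), (p79,41)}
  {p77, p78} × {40, 41} = {(p77,40), (p77,41), (p78,40), (p78,41)}
  {p78, p79} × {40, 41} = {(p78,40), (p78,41), (p79,40), (p79,41)}
  {p77, p78, p79} × {40, 41} = {(p77,40), (p77,41), (p78,40), (p78,41), (p79,40), (p79,41)}
These 13 distinct sets form the basis B.
Close under arbitrary unions to get τ_{X×Y}; counting gives |τ_{X×Y}| = 25.


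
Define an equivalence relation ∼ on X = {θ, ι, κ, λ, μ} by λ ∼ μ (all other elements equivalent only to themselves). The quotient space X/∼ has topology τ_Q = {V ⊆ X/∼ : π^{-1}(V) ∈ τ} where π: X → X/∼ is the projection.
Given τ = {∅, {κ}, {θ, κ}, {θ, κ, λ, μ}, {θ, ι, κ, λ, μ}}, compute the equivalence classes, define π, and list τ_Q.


X/∼ = {[θ], [ι], [κ], [λ=μ]}; |τ_Q| = 5.

Equivalence classes: [θ], [ι], [κ], [λ=μ].
Quotient map π: X → X/∼ sends θ ↦ [θ], ι ↦ [ι], κ ↦ [κ], λ ↦ [λ=μ], μ ↦ [λ=μ].
For each subset V ⊆ X/∼, compute π^{-1}(V) ⊆ X and check whether π^{-1}(V) ∈ τ. V is open in τ_Q iff π^{-1}(V) ∈ τ.
  V = {}: π^{-1}(V) = ∅ ∈ τ ✓.
  V = {[θ]}: π^{-1}(V) = {θ} ∉ τ ✗.
  V = {[ι]}: π^{-1}(V) = {ι} ∉ τ ✗.
  V = {[θ], [ι]}: π^{-1}(V) = {θ, ι} ∉ τ ✗.
  V = {[κ]}: π^{-1}(V) = {κ} ∈ τ ✓.
  V = {[θ], [κ]}: π^{-1}(V) = {θ, κ} ∈ τ ✓.
  V = {[ι], [κ]}: π^{-1}(V) = {ι, κ} ∉ τ ✗.
  V = {[θ], [ι], [κ]}: π^{-1}(V) = {θ, ι, κ} ∉ τ ✗.
  V = {[λ=μ]}: π^{-1}(V) = {λ, μ} ∉ τ ✗.
  V = {[θ], [λ=μ]}: π^{-1}(V) = {θ, λ, μ} ∉ τ ✗.
  V = {[ι], [λ=μ]}: π^{-1}(V) = {ι, λ, μ} ∉ τ ✗.
  V = {[θ], [ι], [λ=μ]}: π^{-1}(V) = {θ, ι, λ, μ} ∉ τ ✗.
  V = {[κ], [λ=μ]}: π^{-1}(V) = {κ, λ, μ} ∉ τ ✗.
  V = {[θ], [κ], [λ=μ]}: π^{-1}(V) = {θ, κ, λ, μ} ∈ τ ✓.
  V = {[ι], [κ], [λ=μ]}: π^{-1}(V) = {ι, κ, λ, μ} ∉ τ ✗.
  V = {[θ], [ι], [κ], [λ=μ]}: π^{-1}(V) = {θ, ι, κ, λ, μ} ∈ τ ✓.
Open sets in the quotient: τ_Q = {{}, {[κ]}, {[θ], [κ]}, {[θ], [κ], [λ=μ]}, {[θ], [ι], [κ], [λ=μ]}} (5 elements).


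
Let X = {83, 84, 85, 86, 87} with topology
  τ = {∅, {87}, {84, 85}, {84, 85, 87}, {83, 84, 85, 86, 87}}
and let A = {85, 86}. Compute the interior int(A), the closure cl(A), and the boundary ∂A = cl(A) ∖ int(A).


int(A) = ∅, cl(A) = {83, 84, 85, 86}, ∂A = {83, 84, 85, 86}.

Closed sets in (X, τ) are complements of opens:
  closed(X, τ) = {∅, {83, 86}, {83, 86, 87}, {83, 84, 85, 86}, {83, 84, 85, 86, 87}}.
int(A) = ⋃ {U ∈ τ : U ⊆ A}. Opens contained in A: ∅.
Taking the union of these: int(A) = ∅.
cl(A) = ⋂ {C closed : A ⊆ C}. Closed sets containing A: {83, 84, 85, 86}, {83, 84, 85, 86, 87}.
Intersecting these: cl(A) = {83, 84, 85, 86}.
∂A = cl(A) ∖ int(A) = {83, 84, 85, 86} ∖ ∅ = {83, 84, 85, 86}.


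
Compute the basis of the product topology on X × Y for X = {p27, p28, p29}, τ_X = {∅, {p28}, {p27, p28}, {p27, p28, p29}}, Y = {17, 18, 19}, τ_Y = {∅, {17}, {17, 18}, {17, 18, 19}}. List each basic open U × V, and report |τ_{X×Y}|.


Basis B = {∅ × ∅, {p28} × {17}, {p27, p28} × {17}, {p28} × {17, 18}, {p27, p28, p29} × {17}, {p28} × {17, 18, 19}, {p27, p28} × {17, 18}, {p27, p28} × {17, 18, 19}, {p27, p28, p29} × {17, 18}, {p27, p28, p29} × {17, 18, 19}}; |τ_{X×Y}| = 20.

Enumerate products U × V with U ∈ τ_X, V ∈ τ_Y (deduplicated):
  ∅ × ∅ = {} (∅)
  {p28} × {17} = {(p28,17)}
  {p27, p28} × {17} = {(p27,17), (p28,17)}
  {p28} × {17, 18} = {(p28,17), (p28,18)}
  {p27, p28, p29} × {17} = {(p27,17), (p28,17), (p29,17)}
  {p28} × {17, 18, 19} = {(p28,17), (p28,18), (p28,19)}
  {p27, p28} × {17, 18} = {(p27,17), (p27,18), (p28,17), (p28,18)}
  {p27, p28} × {17, 18, 19} = {(p27,17), (p27,18), (p27,19), (p28,17), (p28,18), (p28,19)}
  {p27, p28, p29} × {17, 18} = {(p27,17), (p27,18), (p28,17), (p28,18), (p29,17), (p29,18)}
  {p27, p28, p29} × {17, 18, 19} = {(p27,17), (p27,18), (p27,19), (p28,17), (p28,18), (p28,19), (p29,17), (p29,18), (p29,19)}
These 10 distinct sets form the basis B.
Close under arbitrary unions to get τ_{X×Y}; counting gives |τ_{X×Y}| = 20.


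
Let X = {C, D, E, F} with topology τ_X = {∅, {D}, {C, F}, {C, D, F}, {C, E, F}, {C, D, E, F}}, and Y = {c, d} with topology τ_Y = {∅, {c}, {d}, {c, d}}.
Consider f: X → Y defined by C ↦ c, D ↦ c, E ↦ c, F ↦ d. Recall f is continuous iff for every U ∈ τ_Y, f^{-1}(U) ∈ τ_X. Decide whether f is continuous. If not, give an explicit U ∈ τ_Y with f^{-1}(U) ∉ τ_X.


f is NOT continuous.

Compute f^{-1}(U) for each U ∈ τ_Y:
  U = ∅: f^{-1}(U) = ∅ ∈ τ_X ✓.
  U = {c}: f^{-1}(U) = {C, D, E} ∉ τ_X ✗.
  U = {d}: f^{-1}(U) = {F} ∉ τ_X ✗.
  U = {c, d}: f^{-1}(U) = {C, D, E, F} ∈ τ_X ✓.
Found U = {c} with f^{-1}(U) = {C, D, E} not in τ_X. Therefore f is NOT continuous.


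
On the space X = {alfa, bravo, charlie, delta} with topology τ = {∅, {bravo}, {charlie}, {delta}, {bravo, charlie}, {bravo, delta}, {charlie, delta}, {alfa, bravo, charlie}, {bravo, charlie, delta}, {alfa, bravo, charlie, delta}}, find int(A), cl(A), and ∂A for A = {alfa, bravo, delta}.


int(A) = {bravo, delta}, cl(A) = {alfa, bravo, delta}, ∂A = {alfa}.

Closed sets in (X, τ) are complements of opens:
  closed(X, τ) = {∅, {alfa}, {delta}, {alfa, bravo}, {alfa, charlie}, {alfa, delta}, {alfa, bravo, charlie}, {alfa, bravo, delta}, {alfa, charlie, delta}, {alfa, bravo, charlie, delta}}.
int(A) = ⋃ {U ∈ τ : U ⊆ A}. Opens contained in A: ∅, {bravo}, {delta}, {bravo, delta}.
Taking the union of these: int(A) = {bravo, delta}.
cl(A) = ⋂ {C closed : A ⊆ C}. Closed sets containing A: {alfa, bravo, delta}, {alfa, bravo, charlie, delta}.
Intersecting these: cl(A) = {alfa, bravo, delta}.
∂A = cl(A) ∖ int(A) = {alfa, bravo, delta} ∖ {bravo, delta} = {alfa}.
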